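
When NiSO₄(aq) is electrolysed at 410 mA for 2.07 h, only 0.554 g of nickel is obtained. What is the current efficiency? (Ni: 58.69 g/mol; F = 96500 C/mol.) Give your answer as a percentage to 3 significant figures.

59.6%

Q = 0.410 × 7452 = 3055 C
n(e⁻) = 3055 / 96500 = 0.03166 mol
Ni²⁺ + 2e⁻ → Ni, so theoretical n(Ni) = 0.01583 mol → 0.9291 g
Efficiency = 0.554 / 0.9291 = 0.5963 = 59.6%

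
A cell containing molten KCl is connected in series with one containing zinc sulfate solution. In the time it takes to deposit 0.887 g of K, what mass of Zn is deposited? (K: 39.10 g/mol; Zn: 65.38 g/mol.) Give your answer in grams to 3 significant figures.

0.742 g

n(K) = 0.887 / 39.10 = 0.02269 mol
K⁺ + e⁻ → K, so n(e⁻) = 0.02269 mol
Same current for the same time ⇒ same n(e⁻) = 0.02269 mol in both cells.
Zn²⁺ + 2e⁻ → Zn, so n(Zn) = 0.02269 / 2 = 0.01135 mol
m(Zn) = 0.01135 × 65.38 = 0.742 g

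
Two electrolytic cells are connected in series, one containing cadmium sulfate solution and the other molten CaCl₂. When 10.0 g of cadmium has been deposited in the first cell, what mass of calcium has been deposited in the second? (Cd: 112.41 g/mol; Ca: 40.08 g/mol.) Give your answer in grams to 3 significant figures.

n(Cd) = 10.0 / 112.41 = 0.08896 mol
Cd²⁺ + 2e⁻ → Cd, so n(e⁻) = 2 × 0.08896 = 0.1779 mol
Same current for the same time ⇒ same n(e⁻) = 0.1779 mol in both cells.
Ca²⁺ + 2e⁻ → Ca, so n(Ca) = 0.1779 / 2 = 0.08895 mol
m(Ca) = 0.08895 × 40.08 = 3.57 g

3.57 g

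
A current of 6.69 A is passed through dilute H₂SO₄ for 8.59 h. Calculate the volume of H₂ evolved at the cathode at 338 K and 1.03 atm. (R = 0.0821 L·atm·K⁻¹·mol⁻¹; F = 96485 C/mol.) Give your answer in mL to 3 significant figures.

28900 mL

Q = It = 6.69 × 30924 = 2.069×10^5 C
n(e⁻) = 2.069×10^5 / 96485 = 2.144 mol
2H⁺ + 2e⁻ → H₂, so n(H₂) = 2.144 / 2 = 1.072 mol
V = nRT/P = 1.072 × 0.0821 × 338 / 1.03 = 28.88 L
= 28900 mL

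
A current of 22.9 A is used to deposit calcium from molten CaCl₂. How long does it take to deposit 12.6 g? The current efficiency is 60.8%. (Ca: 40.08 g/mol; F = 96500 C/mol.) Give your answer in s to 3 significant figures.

4360 s

n(Ca) = 12.6 / 40.08 = 0.3144 mol
Ca²⁺ + 2e⁻ → Ca, so n(e⁻) = 2 × 0.3144 = 0.6288 mol
Q = 0.6288 × 96500 / 0.608 = 99800 C
t = Q / I = 99800 / 22.9 = 4358 s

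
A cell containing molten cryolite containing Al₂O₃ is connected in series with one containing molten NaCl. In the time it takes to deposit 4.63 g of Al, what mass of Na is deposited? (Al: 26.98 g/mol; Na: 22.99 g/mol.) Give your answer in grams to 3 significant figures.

11.8 g

n(Al) = 4.63 / 26.98 = 0.1716 mol
Al³⁺ + 3e⁻ → Al, so n(e⁻) = 3 × 0.1716 = 0.5148 mol
In series, the same 0.5148 mol of electrons flows through the second cell.
Na⁺ + e⁻ → Na, so n(Na) = 0.5148 mol
m(Na) = 0.5148 × 22.99 = 11.8 g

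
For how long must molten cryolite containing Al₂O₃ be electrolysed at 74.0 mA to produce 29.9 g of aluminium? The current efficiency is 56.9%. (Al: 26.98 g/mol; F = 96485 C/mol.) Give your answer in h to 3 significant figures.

2120 h

n(Al) = 29.9 / 26.98 = 1.108 mol
Al³⁺ + 3e⁻ → Al, so n(e⁻) = 3 × 1.108 = 3.324 mol
Q = 3.324 × 96485 / 0.569 = 5.636×10^5 C
t = Q / I = 5.636×10^5 / 0.0740 = 7.616×10^6 s = 2120 h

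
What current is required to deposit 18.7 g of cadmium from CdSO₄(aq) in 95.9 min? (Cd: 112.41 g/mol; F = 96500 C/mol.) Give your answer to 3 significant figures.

n(Cd) = 18.7 / 112.41 = 0.1664 mol
Cd²⁺ + 2e⁻ → Cd, so n(e⁻) = 2 × 0.1664 = 0.3328 mol
Q = 0.3328 × 96500 = 32120 C
I = Q / t = 32120 / 5754 s = 5.58 A

5.58 A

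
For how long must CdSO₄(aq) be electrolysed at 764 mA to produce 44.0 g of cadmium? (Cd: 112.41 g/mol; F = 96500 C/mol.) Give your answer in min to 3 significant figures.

1650 min

n(Cd) = 44.0 / 112.41 = 0.3914 mol
Cd²⁺ + 2e⁻ → Cd, so n(e⁻) = 2 × 0.3914 = 0.7828 mol
Q = 0.7828 × 96500 = 75540 C
t = Q / I = 75540 / 0.764 = 98870 s = 1650 min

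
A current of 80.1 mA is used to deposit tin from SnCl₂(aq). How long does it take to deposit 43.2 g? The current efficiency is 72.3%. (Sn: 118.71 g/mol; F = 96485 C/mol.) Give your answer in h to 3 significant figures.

337 h

n(Sn) = 43.2 / 118.71 = 0.3639 mol
Sn²⁺ + 2e⁻ → Sn, so n(e⁻) = 2 × 0.3639 = 0.7278 mol
Q = 0.7278 × 96485 / 0.723 = 97130 C
t = Q / I = 97130 / 0.0801 = 1.213×10^6 s = 337 h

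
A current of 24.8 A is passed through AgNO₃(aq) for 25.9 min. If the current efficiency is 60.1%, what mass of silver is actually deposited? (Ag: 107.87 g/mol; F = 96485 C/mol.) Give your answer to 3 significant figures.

Q = 24.8 × 1554 = 38540 C
n(e⁻) = 38540 / 96485 = 0.3994 mol
Ag⁺ + e⁻ → Ag, so theoretical m(Ag) = 0.3994 × 107.87 = 43.08 g
Actual mass = 60.1% × 43.08 = 25.9 g

25.9 g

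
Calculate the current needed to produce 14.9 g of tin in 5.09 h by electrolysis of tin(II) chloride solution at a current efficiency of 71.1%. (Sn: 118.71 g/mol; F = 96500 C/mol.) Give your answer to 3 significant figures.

n(Sn) = 14.9 / 118.71 = 0.1255 mol
Sn²⁺ + 2e⁻ → Sn, so n(e⁻) = 2 × 0.1255 = 0.2510 mol
Q = 0.2510 × 96500 / 0.711 = 34070 C
I = Q / t = 34070 / 18324 s = 1.86 A

1.86 A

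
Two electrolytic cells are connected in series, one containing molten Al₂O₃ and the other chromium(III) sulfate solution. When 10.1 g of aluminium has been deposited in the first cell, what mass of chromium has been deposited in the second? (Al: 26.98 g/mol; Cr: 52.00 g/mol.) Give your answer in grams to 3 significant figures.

19.5 g

n(Al) = 10.1 / 26.98 = 0.3744 mol
Al³⁺ + 3e⁻ → Al, so n(e⁻) = 3 × 0.3744 = 1.123 mol
Same current for the same time ⇒ same n(e⁻) = 1.123 mol in both cells.
Cr³⁺ + 3e⁻ → Cr, so n(Cr) = 1.123 / 3 = 0.3743 mol
m(Cr) = 0.3743 × 52.00 = 19.5 g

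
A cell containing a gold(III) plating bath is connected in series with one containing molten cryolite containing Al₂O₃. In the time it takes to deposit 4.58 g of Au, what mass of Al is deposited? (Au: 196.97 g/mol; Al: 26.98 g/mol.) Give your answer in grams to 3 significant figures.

0.627 g

n(Au) = 4.58 / 196.97 = 0.02325 mol
Au³⁺ + 3e⁻ → Au, so n(e⁻) = 3 × 0.02325 = 0.06975 mol
The cells are in series, so the same charge (and hence the same n(e⁻) = 0.06975 mol) passes through both.
Al³⁺ + 3e⁻ → Al, so n(Al) = 0.06975 / 3 = 0.02325 mol
m(Al) = 0.02325 × 26.98 = 0.627 g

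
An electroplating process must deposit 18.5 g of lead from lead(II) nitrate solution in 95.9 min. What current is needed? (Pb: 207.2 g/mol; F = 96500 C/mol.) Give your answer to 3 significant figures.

n(Pb) = 18.5 / 207.2 = 0.08929 mol
Pb²⁺ + 2e⁻ → Pb, so n(e⁻) = 2 × 0.08929 = 0.1786 mol
Q = 0.1786 × 96500 = 17230 C
I = Q / t = 17230 / 5754 s = 2.99 A

2.99 A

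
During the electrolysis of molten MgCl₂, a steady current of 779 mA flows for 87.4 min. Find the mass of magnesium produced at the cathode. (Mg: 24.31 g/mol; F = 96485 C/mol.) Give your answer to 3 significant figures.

0.515 g

Charge passed = 0.779 × 5244 = 4085 C
n(e⁻) = Q/F = 4085/96485 = 0.04234 mol
Mg²⁺ + 2e⁻ → Mg, so n(Mg) = 0.04234 / 2 = 0.02117 mol
m = 0.02117 × 24.31 = 0.515 g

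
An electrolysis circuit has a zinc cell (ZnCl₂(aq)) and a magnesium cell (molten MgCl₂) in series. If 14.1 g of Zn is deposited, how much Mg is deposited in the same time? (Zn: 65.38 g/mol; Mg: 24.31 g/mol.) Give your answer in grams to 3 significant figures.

5.24 g

n(Zn) = 14.1 / 65.38 = 0.2157 mol
Zn²⁺ + 2e⁻ → Zn, so n(e⁻) = 2 × 0.2157 = 0.4314 mol
Same current for the same time ⇒ same n(e⁻) = 0.4314 mol in both cells.
Mg²⁺ + 2e⁻ → Mg, so n(Mg) = 0.4314 / 2 = 0.2157 mol
m(Mg) = 0.2157 × 24.31 = 5.24 g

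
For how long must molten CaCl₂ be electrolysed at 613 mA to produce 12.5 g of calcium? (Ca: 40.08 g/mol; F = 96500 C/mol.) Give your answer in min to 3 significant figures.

1640 min

n(Ca) = 12.5 / 40.08 = 0.3119 mol
Ca²⁺ + 2e⁻ → Ca, so n(e⁻) = 2 × 0.3119 = 0.6238 mol
Q = 0.6238 × 96500 = 60200 C
t = Q / I = 60200 / 0.613 = 98210 s = 1640 min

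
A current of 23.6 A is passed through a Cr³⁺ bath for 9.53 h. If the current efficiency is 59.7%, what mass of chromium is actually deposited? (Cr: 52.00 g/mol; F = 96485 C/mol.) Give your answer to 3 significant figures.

Q = 23.6 × 34308 = 8.097×10^5 C
n(e⁻) = 8.097×10^5 / 96485 = 8.392 mol
Cr³⁺ + 3e⁻ → Cr, so theoretical m(Cr) = 2.797 × 52.00 = 145.4 g
Actual mass = 59.7% × 145.4 = 86.8 g

86.8 g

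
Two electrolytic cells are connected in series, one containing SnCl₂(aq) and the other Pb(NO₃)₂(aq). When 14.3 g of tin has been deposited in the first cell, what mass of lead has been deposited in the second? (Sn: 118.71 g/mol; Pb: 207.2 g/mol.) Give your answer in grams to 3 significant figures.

n(Sn) = 14.3 / 118.71 = 0.1205 mol
Sn²⁺ + 2e⁻ → Sn, so n(e⁻) = 2 × 0.1205 = 0.2410 mol
Since the cells are in series, n(e⁻) in the Pb cell is also 0.2410 mol.
Pb²⁺ + 2e⁻ → Pb, so n(Pb) = 0.2410 / 2 = 0.1205 mol
m(Pb) = 0.1205 × 207.2 = 25.0 g

25.0 g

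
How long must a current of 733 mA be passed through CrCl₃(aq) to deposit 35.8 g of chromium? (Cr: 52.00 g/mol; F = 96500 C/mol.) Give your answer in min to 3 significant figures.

4530 min

n(Cr) = 35.8 / 52.00 = 0.6885 mol
Cr³⁺ + 3e⁻ → Cr, so n(e⁻) = 3 × 0.6885 = 2.066 mol
Q = 2.066 × 96500 = 1.994×10^5 C
t = Q / I = 1.994×10^5 / 0.733 = 2.720×10^5 s = 4530 min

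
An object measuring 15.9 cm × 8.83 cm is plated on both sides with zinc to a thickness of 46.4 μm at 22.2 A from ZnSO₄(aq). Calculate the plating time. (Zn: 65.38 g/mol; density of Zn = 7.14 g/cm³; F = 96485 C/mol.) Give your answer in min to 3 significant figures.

Plated area = 2 × 15.9 × 8.83 = 280.8 cm²
Volume = 280.8 × 46.4×10⁻⁴ cm = 1.303 cm³
m(Zn) = 1.303 × 7.14 = 9.303 g
n(Zn) = 9.303 / 65.38 = 0.1423 mol; n(e⁻) = 2 × 0.1423 = 0.2846 mol
Q = 0.2846 × 96485 = 27460 C
t = 27460 / 22.2 = 1237 s = 20.6 min

20.6 min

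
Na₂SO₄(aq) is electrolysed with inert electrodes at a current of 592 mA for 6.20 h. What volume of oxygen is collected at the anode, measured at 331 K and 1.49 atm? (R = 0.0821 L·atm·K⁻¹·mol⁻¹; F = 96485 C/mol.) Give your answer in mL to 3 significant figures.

624 mL

Q = It = 0.592 × 22320 = 13210 C
n(e⁻) = Q/F = 13210/96485 = 0.1369 mol
2H₂O → O₂ + 4H⁺ + 4e⁻, so n(O₂) = 0.1369 / 4 = 0.03423 mol
V = nRT/P = 0.03423 × 0.0821 × 331 / 1.49 = 0.6243 L
= 624 mL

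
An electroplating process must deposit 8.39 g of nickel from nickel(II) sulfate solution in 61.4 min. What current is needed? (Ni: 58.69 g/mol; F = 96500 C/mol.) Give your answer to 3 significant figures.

n(Ni) = 8.39 / 58.69 = 0.1430 mol
Ni²⁺ + 2e⁻ → Ni, so n(e⁻) = 2 × 0.1430 = 0.2860 mol
Q = 0.2860 × 96500 = 27600 C
I = Q / t = 27600 / 3684 s = 7.49 A

7.49 A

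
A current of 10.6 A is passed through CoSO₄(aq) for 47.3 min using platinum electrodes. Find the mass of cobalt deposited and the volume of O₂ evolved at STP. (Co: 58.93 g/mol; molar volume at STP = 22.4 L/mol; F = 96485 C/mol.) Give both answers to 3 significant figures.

9.19 g Co; 1.75 L O₂

Q = 10.6 × 2838 = 30080 C; n(e⁻) = 30080 / 96485 = 0.3118 mol
Cathode: Co²⁺ + 2e⁻ → Co → n(Co) = 0.3118/2 = 0.1559 mol → 9.19 g
Anode: 2H₂O → O₂ + 4H⁺ + 4e⁻ → n(O₂) = 0.3118/4 = 0.07795 mol → 1.75 L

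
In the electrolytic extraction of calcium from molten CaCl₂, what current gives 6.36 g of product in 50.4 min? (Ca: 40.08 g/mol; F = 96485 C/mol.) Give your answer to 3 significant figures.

10.1 A

n(Ca) = 6.36 / 40.08 = 0.1587 mol
Ca²⁺ + 2e⁻ → Ca, so n(e⁻) = 2 × 0.1587 = 0.3174 mol
Q = 0.3174 × 96485 = 30620 C
I = Q / t = 30620 / 3024 s = 10.1 A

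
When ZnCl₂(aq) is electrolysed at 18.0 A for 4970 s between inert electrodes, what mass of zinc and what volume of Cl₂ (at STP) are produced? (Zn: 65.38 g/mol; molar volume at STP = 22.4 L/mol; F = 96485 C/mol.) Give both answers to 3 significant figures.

30.3 g Zn; 10.4 L Cl₂

Q = 18.0 × 4970 = 89460 C; n(e⁻) = 89460 / 96485 = 0.9272 mol
Cathode: Zn²⁺ + 2e⁻ → Zn → n(Zn) = 0.9272/2 = 0.4636 mol → 30.3 g
Anode: 2Cl⁻ → Cl₂ + 2e⁻ → n(Cl₂) = 0.9272/2 = 0.4636 mol → 10.4 L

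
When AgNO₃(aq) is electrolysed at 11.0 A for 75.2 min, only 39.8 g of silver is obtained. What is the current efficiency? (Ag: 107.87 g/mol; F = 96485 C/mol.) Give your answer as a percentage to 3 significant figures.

71.7%

Q = 11.0 × 4512 = 49630 C
n(e⁻) = 49630 / 96485 = 0.5144 mol
Ag⁺ + e⁻ → Ag, so theoretical n(Ag) = 0.5144 mol → 55.49 g
Efficiency = 39.8 / 55.49 = 0.7172 = 71.7%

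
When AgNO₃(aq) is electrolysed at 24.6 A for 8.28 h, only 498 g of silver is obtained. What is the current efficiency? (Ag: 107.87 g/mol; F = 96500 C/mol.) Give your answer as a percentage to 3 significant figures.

Q = 24.6 × 29808 = 7.333×10^5 C
n(e⁻) = 7.333×10^5 / 96500 = 7.599 mol
Ag⁺ + e⁻ → Ag, so theoretical n(Ag) = 7.599 mol → 819.7 g
Efficiency = 498 / 819.7 = 0.6075 = 60.8%

60.8%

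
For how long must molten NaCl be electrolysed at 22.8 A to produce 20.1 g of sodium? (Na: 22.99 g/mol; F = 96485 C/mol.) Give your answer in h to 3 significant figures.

1.03 h

n(Na) = 20.1 / 22.99 = 0.8743 mol
Na⁺ + e⁻ → Na, so n(e⁻) = 0.8743 mol
Q = 0.8743 × 96485 = 84360 C
t = Q / I = 84360 / 22.8 = 3700 s = 1.03 h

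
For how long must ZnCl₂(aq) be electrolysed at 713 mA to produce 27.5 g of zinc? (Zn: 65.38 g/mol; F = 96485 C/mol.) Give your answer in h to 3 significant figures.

n(Zn) = 27.5 / 65.38 = 0.4206 mol
Zn²⁺ + 2e⁻ → Zn, so n(e⁻) = 2 × 0.4206 = 0.8412 mol
Q = 0.8412 × 96485 = 81160 C
t = Q / I = 81160 / 0.713 = 1.138×10^5 s = 31.6 h

31.6 h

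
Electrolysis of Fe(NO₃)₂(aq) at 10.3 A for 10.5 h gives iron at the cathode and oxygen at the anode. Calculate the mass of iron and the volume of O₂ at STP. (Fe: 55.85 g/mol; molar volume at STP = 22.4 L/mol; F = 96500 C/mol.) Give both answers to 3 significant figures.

113 g Fe; 22.6 L O₂

Q = 10.3 × 37800 = 3.893×10^5 C; n(e⁻) = 3.893×10^5 / 96500 = 4.034 mol
Cathode: Fe²⁺ + 2e⁻ → Fe → n(Fe) = 4.034/2 = 2.017 mol → 113 g
Anode: 2H₂O → O₂ + 4H⁺ + 4e⁻ → n(O₂) = 4.034/4 = 1.009 mol → 22.6 L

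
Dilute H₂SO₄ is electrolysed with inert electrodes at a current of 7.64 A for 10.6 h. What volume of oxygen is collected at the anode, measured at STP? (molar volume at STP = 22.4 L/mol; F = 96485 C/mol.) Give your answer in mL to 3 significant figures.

Charge passed = 7.64 × 38160 = 2.915×10^5 C
n(e⁻) = Q/F = 2.915×10^5/96485 = 3.021 mol
2H₂O → O₂ + 4H⁺ + 4e⁻, so n(O₂) = 3.021 / 4 = 0.7553 mol
V = 0.7553 × 22.4 = 16.92 L
= 16900 mL

16900 mL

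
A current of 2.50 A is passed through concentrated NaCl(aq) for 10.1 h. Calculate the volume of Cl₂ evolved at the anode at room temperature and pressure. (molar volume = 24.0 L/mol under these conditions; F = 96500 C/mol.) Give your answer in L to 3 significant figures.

Q = 2.50 A × 36360 s = 90900 C
n(e⁻) = Q/F = 90900/96500 = 0.9420 mol
2Cl⁻ → Cl₂ + 2e⁻, so n(Cl₂) = 0.9420 / 2 = 0.4710 mol
V = 0.4710 × 24.0 = 11.30 L

11.3 L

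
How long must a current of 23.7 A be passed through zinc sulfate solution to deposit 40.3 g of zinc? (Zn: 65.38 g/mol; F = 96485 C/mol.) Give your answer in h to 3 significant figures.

1.39 h

n(Zn) = 40.3 / 65.38 = 0.6164 mol
Zn²⁺ + 2e⁻ → Zn, so n(e⁻) = 2 × 0.6164 = 1.233 mol
Q = 1.233 × 96485 = 1.190×10^5 C
t = Q / I = 1.190×10^5 / 23.7 = 5021 s = 1.39 h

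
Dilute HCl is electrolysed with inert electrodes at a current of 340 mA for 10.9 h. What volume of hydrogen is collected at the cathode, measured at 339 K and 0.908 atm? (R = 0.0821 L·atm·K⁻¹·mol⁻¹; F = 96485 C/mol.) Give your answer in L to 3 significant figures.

Q = 0.340 A × 39240 s = 13340 C
n(e⁻) = 13340 / 96485 = 0.1383 mol
2H⁺ + 2e⁻ → H₂, so n(H₂) = 0.1383 / 2 = 0.06915 mol
V = nRT/P = 0.06915 × 0.0821 × 339 / 0.908 = 2.120 L

2.12 L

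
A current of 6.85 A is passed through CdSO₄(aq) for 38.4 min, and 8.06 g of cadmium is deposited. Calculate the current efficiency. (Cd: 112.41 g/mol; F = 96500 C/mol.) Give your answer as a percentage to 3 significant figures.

87.7%

Q = 6.85 × 2304 = 15780 C
n(e⁻) = 15780 / 96500 = 0.1635 mol
Cd²⁺ + 2e⁻ → Cd, so theoretical n(Cd) = 0.08175 mol → 9.190 g
Efficiency = 8.06 / 9.190 = 0.8770 = 87.7%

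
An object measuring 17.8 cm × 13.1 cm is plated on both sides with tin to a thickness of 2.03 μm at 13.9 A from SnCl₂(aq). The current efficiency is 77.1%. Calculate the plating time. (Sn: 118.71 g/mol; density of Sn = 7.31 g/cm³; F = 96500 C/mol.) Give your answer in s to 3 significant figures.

105 s

Plated area = 2 × 17.8 × 13.1 = 466.4 cm²
Volume = 466.4 × 2.03×10⁻⁴ cm = 0.09468 cm³
m(Sn) = 0.09468 × 7.31 = 0.6921 g
n(Sn) = 0.6921 / 118.71 = 0.005830 mol; n(e⁻) = 2 × 0.005830 = 0.01166 mol
Q = 0.01166 × 96500 / 0.771 = 1459 C
t = 1459 / 13.9 = 105.0 s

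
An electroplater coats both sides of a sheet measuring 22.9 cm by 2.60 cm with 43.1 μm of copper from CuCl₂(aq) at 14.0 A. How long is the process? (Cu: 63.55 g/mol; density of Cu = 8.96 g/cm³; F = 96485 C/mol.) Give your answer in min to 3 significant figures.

16.6 min

Plated area = 2 × 22.9 × 2.60 = 119.1 cm²
Volume = 119.1 × 43.1×10⁻⁴ cm = 0.5133 cm³
m(Cu) = 0.5133 × 8.96 = 4.599 g
n(Cu) = 4.599 / 63.55 = 0.07237 mol; n(e⁻) = 2 × 0.07237 = 0.1447 mol
Q = 0.1447 × 96485 = 13960 C
t = 13960 / 14.0 = 997.1 s = 16.6 min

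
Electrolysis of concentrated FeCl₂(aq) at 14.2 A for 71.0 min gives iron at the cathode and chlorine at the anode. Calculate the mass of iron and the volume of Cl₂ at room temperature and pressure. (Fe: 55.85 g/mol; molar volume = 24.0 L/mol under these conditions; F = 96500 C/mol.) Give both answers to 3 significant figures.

Q = 14.2 × 4260 = 60490 C; n(e⁻) = 60490 / 96500 = 0.6268 mol
Cathode: Fe²⁺ + 2e⁻ → Fe → n(Fe) = 0.6268/2 = 0.3134 mol → 17.5 g
Anode: 2Cl⁻ → Cl₂ + 2e⁻ → n(Cl₂) = 0.6268/2 = 0.3134 mol → 7.52 L

17.5 g Fe; 7.52 L Cl₂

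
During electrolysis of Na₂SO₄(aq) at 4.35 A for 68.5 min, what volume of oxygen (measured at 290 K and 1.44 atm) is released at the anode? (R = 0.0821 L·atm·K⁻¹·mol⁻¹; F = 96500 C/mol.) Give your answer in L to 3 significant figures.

0.766 L

Q = It = 4.35 × 4110 = 17880 C
n(e⁻) = 17880 / 96500 = 0.1853 mol
2H₂O → O₂ + 4H⁺ + 4e⁻, so n(O₂) = 0.1853 / 4 = 0.04633 mol
V = nRT/P = 0.04633 × 0.0821 × 290 / 1.44 = 0.7660 L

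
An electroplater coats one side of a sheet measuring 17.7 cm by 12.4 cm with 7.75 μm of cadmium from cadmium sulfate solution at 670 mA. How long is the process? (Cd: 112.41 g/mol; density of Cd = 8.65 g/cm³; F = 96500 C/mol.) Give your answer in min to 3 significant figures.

62.8 min

Plated area = 17.7 × 12.4 = 219.5 cm²
Volume = 219.5 × 7.75×10⁻⁴ cm = 0.1701 cm³
m(Cd) = 0.1701 × 8.65 = 1.471 g
n(Cd) = 1.471 / 112.41 = 0.01309 mol; n(e⁻) = 2 × 0.01309 = 0.02618 mol
Q = 0.02618 × 96500 = 2526 C
t = 2526 / 0.670 = 3770 s = 62.8 min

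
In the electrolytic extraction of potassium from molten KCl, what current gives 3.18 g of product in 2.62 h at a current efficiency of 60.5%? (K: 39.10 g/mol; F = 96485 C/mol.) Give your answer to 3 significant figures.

1.38 A

n(K) = 3.18 / 39.10 = 0.08133 mol
K⁺ + e⁻ → K, so n(e⁻) = 0.08133 mol
Q = 0.08133 × 96485 / 0.605 = 12970 C
I = Q / t = 12970 / 9432 s = 1.38 A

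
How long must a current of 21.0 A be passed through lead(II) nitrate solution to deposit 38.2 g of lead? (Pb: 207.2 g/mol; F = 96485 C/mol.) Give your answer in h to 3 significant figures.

n(Pb) = 38.2 / 207.2 = 0.1844 mol
Pb²⁺ + 2e⁻ → Pb, so n(e⁻) = 2 × 0.1844 = 0.3688 mol
Q = 0.3688 × 96485 = 35580 C
t = Q / I = 35580 / 21.0 = 1694 s = 0.471 h

0.471 h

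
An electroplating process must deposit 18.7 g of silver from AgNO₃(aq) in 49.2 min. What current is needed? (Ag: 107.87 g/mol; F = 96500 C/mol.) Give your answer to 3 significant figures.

5.67 A

n(Ag) = 18.7 / 107.87 = 0.1734 mol
Ag⁺ + e⁻ → Ag, so n(e⁻) = 0.1734 mol
Q = 0.1734 × 96500 = 16730 C
I = Q / t = 16730 / 2952 s = 5.67 A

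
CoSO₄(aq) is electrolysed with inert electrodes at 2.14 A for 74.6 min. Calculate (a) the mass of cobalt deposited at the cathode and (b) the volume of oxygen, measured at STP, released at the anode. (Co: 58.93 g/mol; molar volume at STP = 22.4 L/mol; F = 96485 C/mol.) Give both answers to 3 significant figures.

2.93 g Co; 0.556 L O₂

Q = 2.14 × 4476 = 9579 C; n(e⁻) = 9579 / 96485 = 0.09928 mol
Cathode: Co²⁺ + 2e⁻ → Co → n(Co) = 0.09928/2 = 0.04964 mol → 2.93 g
Anode: 2H₂O → O₂ + 4H⁺ + 4e⁻ → n(O₂) = 0.09928/4 = 0.02482 mol → 0.556 L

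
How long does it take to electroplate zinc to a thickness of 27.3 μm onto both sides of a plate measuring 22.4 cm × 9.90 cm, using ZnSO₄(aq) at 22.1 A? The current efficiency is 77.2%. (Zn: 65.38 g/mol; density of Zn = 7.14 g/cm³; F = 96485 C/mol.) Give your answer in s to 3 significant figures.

Plated area = 2 × 22.4 × 9.90 = 443.5 cm²
Volume = 443.5 × 27.3×10⁻⁴ cm = 1.211 cm³
m(Zn) = 1.211 × 7.14 = 8.647 g
n(Zn) = 8.647 / 65.38 = 0.1323 mol; n(e⁻) = 2 × 0.1323 = 0.2646 mol
Q = 0.2646 × 96485 / 0.772 = 33070 C
t = 33070 / 22.1 = 1496 s

1500 s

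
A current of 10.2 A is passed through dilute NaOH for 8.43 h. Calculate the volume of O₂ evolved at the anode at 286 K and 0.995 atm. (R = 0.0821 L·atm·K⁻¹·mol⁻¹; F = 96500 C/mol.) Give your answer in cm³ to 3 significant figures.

Q = 10.2 A × 30348 s = 3.095×10^5 C
n(e⁻) = 3.095×10^5 / 96500 = 3.207 mol
2H₂O → O₂ + 4H⁺ + 4e⁻, so n(O₂) = 3.207 / 4 = 0.8018 mol
V = nRT/P = 0.8018 × 0.0821 × 286 / 0.995 = 18.92 L
= 18900 cm³

18900 cm³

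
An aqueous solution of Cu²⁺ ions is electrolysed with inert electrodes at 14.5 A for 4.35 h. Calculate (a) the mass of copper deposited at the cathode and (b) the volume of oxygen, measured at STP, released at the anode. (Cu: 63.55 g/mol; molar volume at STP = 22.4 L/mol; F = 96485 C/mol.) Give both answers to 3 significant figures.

Q = 14.5 × 15660 = 2.271×10^5 C; n(e⁻) = 2.271×10^5 / 96485 = 2.354 mol
Cathode: Cu²⁺ + 2e⁻ → Cu → n(Cu) = 2.354/2 = 1.177 mol → 74.8 g
Anode: 2H₂O → O₂ + 4H⁺ + 4e⁻ → n(O₂) = 2.354/4 = 0.5885 mol → 13.2 L

74.8 g Cu; 13.2 L O₂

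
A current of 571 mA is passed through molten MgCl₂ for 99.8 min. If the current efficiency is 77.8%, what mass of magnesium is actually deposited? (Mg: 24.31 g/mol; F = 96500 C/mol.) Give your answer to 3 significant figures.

0.335 g

Q = 0.571 × 5988 = 3419 C
n(e⁻) = 3419 / 96500 = 0.03543 mol
Mg²⁺ + 2e⁻ → Mg, so theoretical m(Mg) = 0.01772 × 24.31 = 0.4308 g
Actual mass = 77.8% × 0.4308 = 0.335 g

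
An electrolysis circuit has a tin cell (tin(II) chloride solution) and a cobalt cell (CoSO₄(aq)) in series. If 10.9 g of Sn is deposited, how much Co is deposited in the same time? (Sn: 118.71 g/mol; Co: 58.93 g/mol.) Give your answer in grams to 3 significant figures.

n(Sn) = 10.9 / 118.71 = 0.09182 mol
Sn²⁺ + 2e⁻ → Sn, so n(e⁻) = 2 × 0.09182 = 0.1836 mol
Since the cells are in series, n(e⁻) in the Co cell is also 0.1836 mol.
Co²⁺ + 2e⁻ → Co, so n(Co) = 0.1836 / 2 = 0.09180 mol
m(Co) = 0.09180 × 58.93 = 5.41 g

5.41 g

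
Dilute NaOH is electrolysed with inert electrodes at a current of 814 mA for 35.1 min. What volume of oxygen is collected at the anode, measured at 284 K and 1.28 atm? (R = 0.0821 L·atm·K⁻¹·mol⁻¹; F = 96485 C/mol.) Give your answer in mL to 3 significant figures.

Q = It = 0.814 × 2106 = 1714 C
n(e⁻) = Q/F = 1714/96485 = 0.01776 mol
2H₂O → O₂ + 4H⁺ + 4e⁻, so n(O₂) = 0.01776 / 4 = 0.004440 mol
V = nRT/P = 0.004440 × 0.0821 × 284 / 1.28 = 0.08088 L
= 80.9 mL

80.9 mL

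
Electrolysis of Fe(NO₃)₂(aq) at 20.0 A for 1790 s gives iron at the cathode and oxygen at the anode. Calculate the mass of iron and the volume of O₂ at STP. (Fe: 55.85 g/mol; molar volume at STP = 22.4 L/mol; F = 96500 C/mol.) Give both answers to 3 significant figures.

10.4 g Fe; 2.08 L O₂

Q = 20.0 × 1790 = 35800 C; n(e⁻) = 35800 / 96500 = 0.3710 mol
Cathode: Fe²⁺ + 2e⁻ → Fe → n(Fe) = 0.3710/2 = 0.1855 mol → 10.4 g
Anode: 2H₂O → O₂ + 4H⁺ + 4e⁻ → n(O₂) = 0.3710/4 = 0.09275 mol → 2.08 L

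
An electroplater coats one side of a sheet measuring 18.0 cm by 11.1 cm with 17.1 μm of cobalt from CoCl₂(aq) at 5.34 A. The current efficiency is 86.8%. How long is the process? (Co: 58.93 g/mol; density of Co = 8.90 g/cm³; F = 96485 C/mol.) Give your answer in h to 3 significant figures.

Plated area = 18.0 × 11.1 = 199.8 cm²
Volume = 199.8 × 17.1×10⁻⁴ cm = 0.3417 cm³
m(Co) = 0.3417 × 8.90 = 3.041 g
n(Co) = 3.041 / 58.93 = 0.05160 mol; n(e⁻) = 2 × 0.05160 = 0.1032 mol
Q = 0.1032 × 96485 / 0.868 = 11470 C
t = 11470 / 5.34 = 2148 s = 0.597 h

0.597 h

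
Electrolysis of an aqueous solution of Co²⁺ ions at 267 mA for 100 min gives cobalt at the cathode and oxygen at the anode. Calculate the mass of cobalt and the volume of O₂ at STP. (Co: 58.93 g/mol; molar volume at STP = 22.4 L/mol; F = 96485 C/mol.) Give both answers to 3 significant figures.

0.489 g Co; 0.0930 L O₂

Q = 0.267 × 6000 = 1602 C; n(e⁻) = 1602 / 96485 = 0.01660 mol
Cathode: Co²⁺ + 2e⁻ → Co → n(Co) = 0.01660/2 = 0.008300 mol → 0.489 g
Anode: 2H₂O → O₂ + 4H⁺ + 4e⁻ → n(O₂) = 0.01660/4 = 0.004150 mol → 0.0930 L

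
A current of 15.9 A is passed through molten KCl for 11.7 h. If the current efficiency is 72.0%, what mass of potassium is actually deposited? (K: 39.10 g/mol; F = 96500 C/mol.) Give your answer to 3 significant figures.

Q = 15.9 × 42120 = 6.697×10^5 C
n(e⁻) = 6.697×10^5 / 96500 = 6.940 mol
K⁺ + e⁻ → K, so theoretical m(K) = 6.940 × 39.10 = 271.4 g
Actual mass = 72.0% × 271.4 = 195 g

195 g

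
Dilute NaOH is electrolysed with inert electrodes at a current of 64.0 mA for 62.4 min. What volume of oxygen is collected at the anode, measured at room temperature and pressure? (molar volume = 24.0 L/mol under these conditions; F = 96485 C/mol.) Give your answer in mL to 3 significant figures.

14.9 mL

Q = It = 0.0640 × 3744 = 239.6 C
n(e⁻) = Q/F = 239.6/96485 = 0.002483 mol
2H₂O → O₂ + 4H⁺ + 4e⁻, so n(O₂) = 0.002483 / 4 = 6.208×10^-4 mol
V = 6.208×10^-4 × 24.0 = 0.01490 L
= 14.9 mL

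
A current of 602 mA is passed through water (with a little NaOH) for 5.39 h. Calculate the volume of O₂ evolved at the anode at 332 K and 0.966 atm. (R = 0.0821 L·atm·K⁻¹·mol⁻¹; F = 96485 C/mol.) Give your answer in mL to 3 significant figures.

854 mL

Charge passed = 0.602 × 19404 = 11680 C
n(e⁻) = 11680 / 96485 = 0.1211 mol
2H₂O → O₂ + 4H⁺ + 4e⁻, so n(O₂) = 0.1211 / 4 = 0.03028 mol
V = nRT/P = 0.03028 × 0.0821 × 332 / 0.966 = 0.8544 L
= 854 mL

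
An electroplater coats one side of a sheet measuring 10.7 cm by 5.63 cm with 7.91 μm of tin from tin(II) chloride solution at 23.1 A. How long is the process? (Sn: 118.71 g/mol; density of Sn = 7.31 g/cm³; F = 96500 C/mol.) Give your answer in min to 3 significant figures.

0.409 min

Plated area = 10.7 × 5.63 = 60.24 cm²
Volume = 60.24 × 7.91×10⁻⁴ cm = 0.04765 cm³
m(Sn) = 0.04765 × 7.31 = 0.3483 g
n(Sn) = 0.3483 / 118.71 = 0.002934 mol; n(e⁻) = 2 × 0.002934 = 0.005868 mol
Q = 0.005868 × 96500 = 566.3 C
t = 566.3 / 23.1 = 24.52 s = 0.409 min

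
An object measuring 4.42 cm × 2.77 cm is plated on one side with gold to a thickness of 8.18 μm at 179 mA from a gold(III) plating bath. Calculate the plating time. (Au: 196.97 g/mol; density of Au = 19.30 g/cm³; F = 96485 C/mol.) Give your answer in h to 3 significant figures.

0.441 h

Plated area = 4.42 × 2.77 = 12.24 cm²
Volume = 12.24 × 8.18×10⁻⁴ cm = 0.01001 cm³
m(Au) = 0.01001 × 19.30 = 0.1932 g
n(Au) = 0.1932 / 196.97 = 9.809×10^-4 mol; n(e⁻) = 3 × 9.809×10^-4 = 0.002943 mol
Q = 0.002943 × 96485 = 284.0 C
t = 284.0 / 0.179 = 1587 s = 0.441 h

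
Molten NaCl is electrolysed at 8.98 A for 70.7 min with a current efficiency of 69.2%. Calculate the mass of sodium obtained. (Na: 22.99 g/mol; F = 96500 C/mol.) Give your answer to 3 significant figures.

Q = 8.98 × 4242 = 38090 C
n(e⁻) = 38090 / 96500 = 0.3947 mol
Na⁺ + e⁻ → Na, so theoretical m(Na) = 0.3947 × 22.99 = 9.074 g
Actual mass = 69.2% × 9.074 = 6.28 g

6.28 g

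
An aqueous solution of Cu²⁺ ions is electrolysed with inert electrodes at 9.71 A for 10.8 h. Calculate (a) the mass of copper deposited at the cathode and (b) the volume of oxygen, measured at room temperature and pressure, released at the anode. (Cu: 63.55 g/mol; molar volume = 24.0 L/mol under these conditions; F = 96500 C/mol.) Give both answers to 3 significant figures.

Q = 9.71 × 38880 = 3.775×10^5 C; n(e⁻) = 3.775×10^5 / 96500 = 3.912 mol
Cathode: Cu²⁺ + 2e⁻ → Cu → n(Cu) = 3.912/2 = 1.956 mol → 124 g
Anode: 2H₂O → O₂ + 4H⁺ + 4e⁻ → n(O₂) = 3.912/4 = 0.9780 mol → 23.5 L

124 g Cu; 23.5 L O₂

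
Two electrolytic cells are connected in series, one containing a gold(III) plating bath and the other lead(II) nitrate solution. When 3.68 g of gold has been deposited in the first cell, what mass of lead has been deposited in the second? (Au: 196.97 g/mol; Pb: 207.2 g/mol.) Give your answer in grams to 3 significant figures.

5.81 g

n(Au) = 3.68 / 196.97 = 0.01868 mol
Au³⁺ + 3e⁻ → Au, so n(e⁻) = 3 × 0.01868 = 0.05604 mol
Since the cells are in series, n(e⁻) in the Pb cell is also 0.05604 mol.
Pb²⁺ + 2e⁻ → Pb, so n(Pb) = 0.05604 / 2 = 0.02802 mol
m(Pb) = 0.02802 × 207.2 = 5.81 g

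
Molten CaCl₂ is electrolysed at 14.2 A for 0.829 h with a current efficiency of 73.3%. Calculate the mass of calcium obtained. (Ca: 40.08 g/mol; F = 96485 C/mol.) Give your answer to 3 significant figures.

Q = 14.2 × 2984.4 = 42380 C
n(e⁻) = 42380 / 96485 = 0.4392 mol
Ca²⁺ + 2e⁻ → Ca, so theoretical m(Ca) = 0.2196 × 40.08 = 8.802 g
Actual mass = 73.3% × 8.802 = 6.45 g

6.45 g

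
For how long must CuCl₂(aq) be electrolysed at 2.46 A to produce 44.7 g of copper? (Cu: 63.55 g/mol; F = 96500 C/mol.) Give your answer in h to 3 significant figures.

15.3 h

n(Cu) = 44.7 / 63.55 = 0.7034 mol
Cu²⁺ + 2e⁻ → Cu, so n(e⁻) = 2 × 0.7034 = 1.407 mol
Q = 1.407 × 96500 = 1.358×10^5 C
t = Q / I = 1.358×10^5 / 2.46 = 55200 s = 15.3 h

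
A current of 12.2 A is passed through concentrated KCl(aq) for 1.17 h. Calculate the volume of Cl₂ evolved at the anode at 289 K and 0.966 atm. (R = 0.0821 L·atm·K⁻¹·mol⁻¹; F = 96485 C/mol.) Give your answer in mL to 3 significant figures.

Q = 12.2 A × 4212 s = 51390 C
n(e⁻) = 51390 / 96485 = 0.5326 mol
2Cl⁻ → Cl₂ + 2e⁻, so n(Cl₂) = 0.5326 / 2 = 0.2663 mol
V = nRT/P = 0.2663 × 0.0821 × 289 / 0.966 = 6.541 L
= 6540 mL

6540 mL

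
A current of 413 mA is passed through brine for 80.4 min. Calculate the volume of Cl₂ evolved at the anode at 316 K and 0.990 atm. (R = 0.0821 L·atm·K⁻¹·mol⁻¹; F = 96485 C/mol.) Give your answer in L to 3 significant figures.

0.271 L

Charge passed = 0.413 × 4824 = 1992 C
Moles of electrons = 1992 / 96485 = 0.02065 mol
2Cl⁻ → Cl₂ + 2e⁻, so n(Cl₂) = 0.02065 / 2 = 0.01033 mol
V = nRT/P = 0.01033 × 0.0821 × 316 / 0.990 = 0.2707 L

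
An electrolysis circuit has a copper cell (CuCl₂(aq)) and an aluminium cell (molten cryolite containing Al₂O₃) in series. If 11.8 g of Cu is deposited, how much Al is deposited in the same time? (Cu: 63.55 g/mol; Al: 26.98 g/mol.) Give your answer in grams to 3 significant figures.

n(Cu) = 11.8 / 63.55 = 0.1857 mol
Cu²⁺ + 2e⁻ → Cu, so n(e⁻) = 2 × 0.1857 = 0.3714 mol
Same current for the same time ⇒ same n(e⁻) = 0.3714 mol in both cells.
Al³⁺ + 3e⁻ → Al, so n(Al) = 0.3714 / 3 = 0.1238 mol
m(Al) = 0.1238 × 26.98 = 3.34 g

3.34 g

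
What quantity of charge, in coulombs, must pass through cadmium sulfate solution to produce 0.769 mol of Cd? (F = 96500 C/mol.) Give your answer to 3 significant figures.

1.48×10^5 C

Cd²⁺ + 2e⁻ → Cd, so n(e⁻) = 2 × 0.769 = 1.538 mol
Q = 1.538 × 96500 = 1.484×10^5 C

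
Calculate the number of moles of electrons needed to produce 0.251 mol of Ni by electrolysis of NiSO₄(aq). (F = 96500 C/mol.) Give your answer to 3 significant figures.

Ni²⁺ + 2e⁻ → Ni, so n(e⁻) = 2 × 0.251 = 0.5020 mol

0.502 mol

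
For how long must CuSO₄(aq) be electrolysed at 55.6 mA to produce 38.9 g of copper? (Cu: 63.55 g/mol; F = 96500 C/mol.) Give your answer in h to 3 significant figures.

590 h

n(Cu) = 38.9 / 63.55 = 0.6121 mol
Cu²⁺ + 2e⁻ → Cu, so n(e⁻) = 2 × 0.6121 = 1.224 mol
Q = 1.224 × 96500 = 1.181×10^5 C
t = Q / I = 1.181×10^5 / 0.0556 = 2.124×10^6 s = 590 h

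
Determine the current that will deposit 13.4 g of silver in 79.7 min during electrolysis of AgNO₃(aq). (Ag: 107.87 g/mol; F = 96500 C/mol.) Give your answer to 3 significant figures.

2.51 A

n(Ag) = 13.4 / 107.87 = 0.1242 mol
Ag⁺ + e⁻ → Ag, so n(e⁻) = 0.1242 mol
Q = 0.1242 × 96500 = 11990 C
I = Q / t = 11990 / 4782 s = 2.51 A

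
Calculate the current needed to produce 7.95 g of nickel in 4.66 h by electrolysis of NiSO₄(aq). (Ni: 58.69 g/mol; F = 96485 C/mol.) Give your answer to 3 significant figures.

n(Ni) = 7.95 / 58.69 = 0.1355 mol
Ni²⁺ + 2e⁻ → Ni, so n(e⁻) = 2 × 0.1355 = 0.2710 mol
Q = 0.2710 × 96485 = 26150 C
I = Q / t = 26150 / 16776 s = 1.56 A

1.56 A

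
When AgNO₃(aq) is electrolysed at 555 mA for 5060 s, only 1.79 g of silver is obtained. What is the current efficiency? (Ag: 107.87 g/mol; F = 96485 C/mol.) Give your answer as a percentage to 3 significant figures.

Q = 0.555 × 5060 = 2808 C
n(e⁻) = 2808 / 96485 = 0.02910 mol
Ag⁺ + e⁻ → Ag, so theoretical n(Ag) = 0.02910 mol → 3.139 g
Efficiency = 1.79 / 3.139 = 0.5702 = 57.0%

57.0%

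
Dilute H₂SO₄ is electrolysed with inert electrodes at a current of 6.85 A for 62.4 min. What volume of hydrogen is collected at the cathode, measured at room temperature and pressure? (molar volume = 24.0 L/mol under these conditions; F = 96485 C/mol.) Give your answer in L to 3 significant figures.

Q = It = 6.85 × 3744 = 25650 C
n(e⁻) = 25650 / 96485 = 0.2658 mol
2H⁺ + 2e⁻ → H₂, so n(H₂) = 0.2658 / 2 = 0.1329 mol
V = 0.1329 × 24.0 = 3.190 L

3.19 L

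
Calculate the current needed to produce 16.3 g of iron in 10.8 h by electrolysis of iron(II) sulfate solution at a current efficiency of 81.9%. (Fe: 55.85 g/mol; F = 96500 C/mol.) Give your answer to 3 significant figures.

n(Fe) = 16.3 / 55.85 = 0.2919 mol
Fe²⁺ + 2e⁻ → Fe, so n(e⁻) = 2 × 0.2919 = 0.5838 mol
Q = 0.5838 × 96500 / 0.819 = 68790 C
I = Q / t = 68790 / 38880 s = 1.77 A

1.77 A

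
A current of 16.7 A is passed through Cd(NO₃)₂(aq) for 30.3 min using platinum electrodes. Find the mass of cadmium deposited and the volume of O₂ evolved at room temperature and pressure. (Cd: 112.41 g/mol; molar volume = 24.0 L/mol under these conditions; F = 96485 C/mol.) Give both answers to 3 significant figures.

Q = 16.7 × 1818 = 30360 C; n(e⁻) = 30360 / 96485 = 0.3147 mol
Cathode: Cd²⁺ + 2e⁻ → Cd → n(Cd) = 0.3147/2 = 0.1574 mol → 17.7 g
Anode: 2H₂O → O₂ + 4H⁺ + 4e⁻ → n(O₂) = 0.3147/4 = 0.07868 mol → 1.89 L

17.7 g Cd; 1.89 L O₂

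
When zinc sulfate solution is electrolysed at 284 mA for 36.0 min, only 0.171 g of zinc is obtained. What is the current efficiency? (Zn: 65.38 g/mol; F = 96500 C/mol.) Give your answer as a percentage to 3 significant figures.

82.3%

Q = 0.284 × 2160 = 613.4 C
n(e⁻) = 613.4 / 96500 = 0.006356 mol
Zn²⁺ + 2e⁻ → Zn, so theoretical n(Zn) = 0.003178 mol → 0.2078 g
Efficiency = 0.171 / 0.2078 = 0.8229 = 82.3%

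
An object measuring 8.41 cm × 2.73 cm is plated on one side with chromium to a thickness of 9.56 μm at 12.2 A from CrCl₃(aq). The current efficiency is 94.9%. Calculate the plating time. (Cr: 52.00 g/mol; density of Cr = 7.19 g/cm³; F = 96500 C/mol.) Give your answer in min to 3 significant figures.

Plated area = 8.41 × 2.73 = 22.96 cm²
Volume = 22.96 × 9.56×10⁻⁴ cm = 0.02195 cm³
m(Cr) = 0.02195 × 7.19 = 0.1578 g
n(Cr) = 0.1578 / 52.00 = 0.003035 mol; n(e⁻) = 3 × 0.003035 = 0.009105 mol
Q = 0.009105 × 96500 / 0.949 = 925.9 C
t = 925.9 / 12.2 = 75.89 s = 1.26 min

1.26 min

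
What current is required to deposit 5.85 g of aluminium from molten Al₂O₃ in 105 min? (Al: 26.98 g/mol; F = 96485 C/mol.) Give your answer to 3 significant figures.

9.96 A

n(Al) = 5.85 / 26.98 = 0.2168 mol
Al³⁺ + 3e⁻ → Al, so n(e⁻) = 3 × 0.2168 = 0.6504 mol
Q = 0.6504 × 96485 = 62750 C
I = Q / t = 62750 / 6300 s = 9.96 A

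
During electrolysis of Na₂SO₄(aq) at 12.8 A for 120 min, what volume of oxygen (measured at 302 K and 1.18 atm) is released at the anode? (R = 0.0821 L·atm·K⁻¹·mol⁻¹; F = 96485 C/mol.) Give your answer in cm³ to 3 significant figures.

Q = 12.8 A × 7200 s = 92160 C
Moles of electrons = 92160 / 96485 = 0.9552 mol
2H₂O → O₂ + 4H⁺ + 4e⁻, so n(O₂) = 0.9552 / 4 = 0.2388 mol
V = nRT/P = 0.2388 × 0.0821 × 302 / 1.18 = 5.018 L
= 5020 cm³

5020 cm³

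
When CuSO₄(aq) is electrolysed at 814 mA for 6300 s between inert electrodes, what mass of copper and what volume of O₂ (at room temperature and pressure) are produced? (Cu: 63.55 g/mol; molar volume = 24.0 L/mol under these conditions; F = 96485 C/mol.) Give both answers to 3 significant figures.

Q = 0.814 × 6300 = 5128 C; n(e⁻) = 5128 / 96485 = 0.05315 mol
Cathode: Cu²⁺ + 2e⁻ → Cu → n(Cu) = 0.05315/2 = 0.02658 mol → 1.69 g
Anode: 2H₂O → O₂ + 4H⁺ + 4e⁻ → n(O₂) = 0.05315/4 = 0.01329 mol → 0.319 L

1.69 g Cu; 0.319 L O₂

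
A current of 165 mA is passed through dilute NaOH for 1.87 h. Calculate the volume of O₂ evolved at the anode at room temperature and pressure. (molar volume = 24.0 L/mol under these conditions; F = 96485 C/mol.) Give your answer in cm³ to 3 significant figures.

69.1 cm³

Q = 0.165 A × 6732 s = 1111 C
n(e⁻) = 1111 / 96485 = 0.01151 mol
2H₂O → O₂ + 4H⁺ + 4e⁻, so n(O₂) = 0.01151 / 4 = 0.002878 mol
V = 0.002878 × 24.0 = 0.06907 L
= 69.1 cm³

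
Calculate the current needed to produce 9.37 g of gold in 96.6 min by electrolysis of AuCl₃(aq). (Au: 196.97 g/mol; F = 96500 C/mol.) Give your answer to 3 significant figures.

n(Au) = 9.37 / 196.97 = 0.04757 mol
Au³⁺ + 3e⁻ → Au, so n(e⁻) = 3 × 0.04757 = 0.1427 mol
Q = 0.1427 × 96500 = 13770 C
I = Q / t = 13770 / 5796 s = 2.38 A

2.38 A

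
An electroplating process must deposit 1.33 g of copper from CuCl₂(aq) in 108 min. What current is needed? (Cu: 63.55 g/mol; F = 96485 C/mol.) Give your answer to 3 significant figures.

0.623 A

n(Cu) = 1.33 / 63.55 = 0.02093 mol
Cu²⁺ + 2e⁻ → Cu, so n(e⁻) = 2 × 0.02093 = 0.04186 mol
Q = 0.04186 × 96485 = 4039 C
I = Q / t = 4039 / 6480 s = 0.623 A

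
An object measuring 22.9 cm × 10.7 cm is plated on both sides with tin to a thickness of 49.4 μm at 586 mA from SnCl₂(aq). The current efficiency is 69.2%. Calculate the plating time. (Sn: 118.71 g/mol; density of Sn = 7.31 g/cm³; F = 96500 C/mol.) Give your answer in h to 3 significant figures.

19.7 h

Plated area = 2 × 22.9 × 10.7 = 490.1 cm²
Volume = 490.1 × 49.4×10⁻⁴ cm = 2.421 cm³
m(Sn) = 2.421 × 7.31 = 17.70 g
n(Sn) = 17.70 / 118.71 = 0.1491 mol; n(e⁻) = 2 × 0.1491 = 0.2982 mol
Q = 0.2982 × 96500 / 0.692 = 41580 C
t = 41580 / 0.586 = 70960 s = 19.7 h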